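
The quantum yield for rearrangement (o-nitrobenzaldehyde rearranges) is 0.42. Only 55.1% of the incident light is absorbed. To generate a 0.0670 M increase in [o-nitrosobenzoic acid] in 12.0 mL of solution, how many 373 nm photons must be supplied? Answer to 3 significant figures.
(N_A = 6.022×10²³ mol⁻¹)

2.09×10²¹ photons

Product: (0.0670 M)(0.012 L) = 8.040×10⁻⁴ mol.
Photons that must be absorbed: 8.040×10⁻⁴ / 0.42 = 0.001914 mol.
Incident photons needed: 0.001914 / 0.551 = 0.003474 mol.
Photon count: 0.003474 × 6.022×10²³ = 2.09×10²¹.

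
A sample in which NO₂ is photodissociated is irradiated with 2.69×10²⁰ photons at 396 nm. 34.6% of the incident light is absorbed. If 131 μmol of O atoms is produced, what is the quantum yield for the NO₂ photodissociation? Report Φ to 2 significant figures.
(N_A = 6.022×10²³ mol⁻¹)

Φ = 0.85

Product: 131 μmol = 1.31×10⁻⁴ mol.
Moles of photons: 2.69×10²⁰ / 6.022×10²³ = 4.467×10⁻⁴ mol.
Photons absorbed: 0.346 × 4.467×10⁻⁴ = 1.546×10⁻⁴ mol.
Φ = 1.31×10⁻⁴ mol / 1.546×10⁻⁴ mol photons = 0.85.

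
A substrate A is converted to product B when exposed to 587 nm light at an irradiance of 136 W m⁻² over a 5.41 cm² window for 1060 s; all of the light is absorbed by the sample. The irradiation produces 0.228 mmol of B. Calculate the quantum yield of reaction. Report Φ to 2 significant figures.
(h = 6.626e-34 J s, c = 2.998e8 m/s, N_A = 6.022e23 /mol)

Φ = 0.60

Product: 0.228 mmol = 2.28e-4 mol.
Photon energy at 587 nm: hc/λ = (6.626e-34)(2.998e8)/(587e-9) = 3.384e-19 J.
Energy delivered: (136 W m⁻²)(5.41e-4 m²)(1060 s) = 77.99 J.
Photons incident: 77.99 / 3.384e-19 = 2.305e20, i.e. 2.305e20/6.022e23 = 3.828e-4 mol.
Φ = 2.28e-4 mol / 3.828e-4 mol photons = 0.60.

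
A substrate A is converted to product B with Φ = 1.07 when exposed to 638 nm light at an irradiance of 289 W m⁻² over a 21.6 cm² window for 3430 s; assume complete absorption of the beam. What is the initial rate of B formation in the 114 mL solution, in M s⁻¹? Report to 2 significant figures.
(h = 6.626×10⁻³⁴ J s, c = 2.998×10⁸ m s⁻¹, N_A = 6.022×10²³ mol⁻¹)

Photon energy at 638 nm: hc/λ = (6.626×10⁻³⁴)(2.998×10⁸)/(638×10⁻⁹) = 3.114×10⁻¹⁹ J.
Energy delivered: (289 W m⁻²)(21.6×10⁻⁴ m²)(3430 s) = 2141 J.
Photons incident: 2141 / 3.114×10⁻¹⁹ = 6.875×10²¹, i.e. 6.875×10²¹/6.022×10²³ = 0.01142 mol.
Product formed: 1.07 × 0.01142 = 0.01222 mol.
Rate: 0.01222 mol / (3430 s × 0.114 L) = 3.1×10⁻⁵ M s⁻¹.

3.1×10⁻⁵ M s⁻¹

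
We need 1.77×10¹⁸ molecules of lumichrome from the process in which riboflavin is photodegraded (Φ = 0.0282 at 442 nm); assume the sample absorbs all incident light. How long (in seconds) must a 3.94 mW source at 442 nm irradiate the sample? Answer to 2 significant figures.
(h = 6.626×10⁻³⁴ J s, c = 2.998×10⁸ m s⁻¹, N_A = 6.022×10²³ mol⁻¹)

t ≈ 7200 s

Product: 1.77×10¹⁸ / 6.022×10²³ = 2.939×10⁻⁶ mol.
Photons that must be absorbed: 2.939×10⁻⁶ / 0.0282 = 1.042×10⁻⁴ mol.
Photon energy: hc/λ = 4.494×10⁻¹⁹ J; per mole, 2.706×10⁵ J mol⁻¹.
Energy required: 1.042×10⁻⁴ × 2.706×10⁵ = 28.20 J.
Time: 28.20 J / 0.00394 W = 7200 s.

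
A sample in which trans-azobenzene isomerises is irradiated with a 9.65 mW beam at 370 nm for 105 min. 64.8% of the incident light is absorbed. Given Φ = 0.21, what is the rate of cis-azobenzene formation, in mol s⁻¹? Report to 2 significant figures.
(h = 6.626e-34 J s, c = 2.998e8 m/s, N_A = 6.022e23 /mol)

4.1e-9 mol s⁻¹

Photon energy at 370 nm: hc/λ = (6.626e-34)(2.998e8)/(370e-9) = 5.369e-19 J.
Energy delivered: (9.65 mW)(6300 s) = 60.80 J.
Photons incident: 60.80 / 5.369e-19 = 1.132e20, i.e. 1.132e20/6.022e23 = 1.880e-4 mol.
Photons absorbed: 0.648 × 1.880e-4 = 1.218e-4 mol.
Product formed: 0.21 × 1.218e-4 = 2.558e-5 mol.
Rate: 2.558e-5 / 6300 s = 4.1e-9 mol s⁻¹.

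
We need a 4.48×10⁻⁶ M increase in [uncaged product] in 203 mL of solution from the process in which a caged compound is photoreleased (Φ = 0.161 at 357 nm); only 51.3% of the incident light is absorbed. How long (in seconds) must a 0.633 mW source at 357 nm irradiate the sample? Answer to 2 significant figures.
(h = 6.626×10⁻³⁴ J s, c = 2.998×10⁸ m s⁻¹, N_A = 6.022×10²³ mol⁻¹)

t ≈ 5800 s

Product: (4.48×10⁻⁶ M)(0.203 L) = 9.094×10⁻⁷ mol.
Photons that must be absorbed: 9.094×10⁻⁷ / 0.161 = 5.648×10⁻⁶ mol.
Incident photons needed: 5.648×10⁻⁶ / 0.513 = 1.101×10⁻⁵ mol.
Photon energy: hc/λ = 5.564×10⁻¹⁹ J; per mole, 3.351×10⁵ J mol⁻¹.
Energy required: 1.101×10⁻⁵ × 3.351×10⁵ = 3.689 J.
Time: 3.689 J / 0.000633 W = 5800 s.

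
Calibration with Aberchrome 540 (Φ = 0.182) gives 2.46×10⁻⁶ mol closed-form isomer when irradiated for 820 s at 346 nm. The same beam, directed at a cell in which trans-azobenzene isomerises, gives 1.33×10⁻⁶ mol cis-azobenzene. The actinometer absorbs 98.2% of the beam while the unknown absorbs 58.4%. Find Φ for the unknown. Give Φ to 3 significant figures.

Φ = 0.165

Photons absorbed by the actinometer: 2.46×10⁻⁶ / 0.182 = 1.352×10⁻⁵ mol.
Incident flux: 1.352×10⁻⁵ / 0.982 = 1.377×10⁻⁵ einstein.
Absorbed by unknown: 0.584 × 1.377×10⁻⁵ = 8.042×10⁻⁶ mol.
Φ(unknown) = 1.33×10⁻⁶ / 8.042×10⁻⁶ = 0.165.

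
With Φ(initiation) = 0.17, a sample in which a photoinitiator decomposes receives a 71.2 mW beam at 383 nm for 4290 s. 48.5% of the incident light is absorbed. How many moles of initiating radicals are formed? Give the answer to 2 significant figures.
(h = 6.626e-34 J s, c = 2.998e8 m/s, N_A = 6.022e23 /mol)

8.1e-5 mol

Photon energy at 383 nm: hc/λ = (6.626e-34)(2.998e8)/(383e-9) = 5.187e-19 J.
Energy delivered: (71.2 mW)(4290 s) = 305.4 J.
Photons incident: 305.4 / 5.187e-19 = 5.888e20, i.e. 5.888e20/6.022e23 = 9.777e-4 mol.
Photons absorbed: 0.485 × 9.777e-4 = 4.742e-4 mol.
Product: Φ × n_abs = 0.17 × 4.742e-4 = 8.061e-5 mol.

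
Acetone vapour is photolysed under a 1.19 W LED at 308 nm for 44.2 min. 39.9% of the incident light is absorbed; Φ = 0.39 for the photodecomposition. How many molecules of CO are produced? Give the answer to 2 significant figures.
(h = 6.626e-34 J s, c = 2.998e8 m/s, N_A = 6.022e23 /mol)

Photon energy at 308 nm: hc/λ = (6.626e-34)(2.998e8)/(308e-9) = 6.450e-19 J.
Energy delivered: (1.19 W)(2652 s) = 3156 J.
Photons incident: 3156 / 6.450e-19 = 4.893e21, i.e. 4.893e21/6.022e23 = 0.008125 mol.
Photons absorbed: 0.399 × 0.008125 = 0.003242 mol.
Product: Φ × n_abs = 0.39 × 0.003242 = 0.001264 mol.
As a count: 0.001264 × 6.022e23 = 7.6e20.

7.6e20 molecules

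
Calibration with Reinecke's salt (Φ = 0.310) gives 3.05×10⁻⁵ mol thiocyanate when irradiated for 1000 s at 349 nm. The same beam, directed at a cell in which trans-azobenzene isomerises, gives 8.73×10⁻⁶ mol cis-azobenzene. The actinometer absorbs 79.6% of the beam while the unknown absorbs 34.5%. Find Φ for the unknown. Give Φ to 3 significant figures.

Photons absorbed by the actinometer: 3.05×10⁻⁵ / 0.310 = 9.839×10⁻⁵ mol.
Incident flux: 9.839×10⁻⁵ / 0.796 = 1.236×10⁻⁴ einstein.
Absorbed by unknown: 0.345 × 1.236×10⁻⁴ = 4.264×10⁻⁵ mol.
Φ(unknown) = 8.73×10⁻⁶ / 4.264×10⁻⁵ = 0.205.

Φ = 0.205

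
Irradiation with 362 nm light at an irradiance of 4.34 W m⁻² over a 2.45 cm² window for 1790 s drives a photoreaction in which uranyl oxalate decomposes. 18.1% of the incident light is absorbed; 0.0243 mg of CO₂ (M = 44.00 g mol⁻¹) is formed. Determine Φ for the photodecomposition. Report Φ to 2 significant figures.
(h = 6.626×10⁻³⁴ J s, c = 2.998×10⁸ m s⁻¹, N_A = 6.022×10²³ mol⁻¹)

Product: 0.0243 mg / 44.00 g mol⁻¹ = 5.523×10⁻⁷ mol.
Photon energy at 362 nm: hc/λ = (6.626×10⁻³⁴)(2.998×10⁸)/(362×10⁻⁹) = 5.487×10⁻¹⁹ J.
Energy delivered: (4.34 W m⁻²)(2.45×10⁻⁴ m²)(1790 s) = 1.903 J.
Photons incident: 1.903 / 5.487×10⁻¹⁹ = 3.468×10¹⁸, i.e. 3.468×10¹⁸/6.022×10²³ = 5.759×10⁻⁶ mol.
Photons absorbed: 0.181 × 5.759×10⁻⁶ = 1.042×10⁻⁶ mol.
Φ = 5.523×10⁻⁷ mol / 1.042×10⁻⁶ mol photons = 0.53.

Φ = 0.53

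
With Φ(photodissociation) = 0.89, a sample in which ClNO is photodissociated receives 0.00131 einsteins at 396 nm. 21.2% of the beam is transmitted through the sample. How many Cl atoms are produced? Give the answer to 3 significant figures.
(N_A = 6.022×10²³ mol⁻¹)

5.53×10²⁰ atoms

Fraction absorbed: 1 − 21.2/100 = 0.7880.
Photons absorbed: 0.7880 × 0.00131 = 0.001032 mol.
Product: Φ × n_abs = 0.89 × 0.001032 = 9.185×10⁻⁴ mol.
As a count: 9.185×10⁻⁴ × 6.022×10²³ = 5.53×10²⁰.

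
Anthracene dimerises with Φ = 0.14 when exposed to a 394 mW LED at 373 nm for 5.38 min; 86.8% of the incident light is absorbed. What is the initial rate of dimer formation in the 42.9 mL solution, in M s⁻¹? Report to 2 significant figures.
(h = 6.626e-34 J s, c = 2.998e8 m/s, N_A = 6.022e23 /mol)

Photon energy at 373 nm: hc/λ = (6.626e-34)(2.998e8)/(373e-9) = 5.326e-19 J.
Energy delivered: (394 mW)(322.8 s) = 127.2 J.
Photons incident: 127.2 / 5.326e-19 = 2.388e20, i.e. 2.388e20/6.022e23 = 3.965e-4 mol.
Photons absorbed: 0.868 × 3.965e-4 = 3.442e-4 mol.
Product formed: 0.14 × 3.442e-4 = 4.819e-5 mol.
Rate: 4.819e-5 mol / (322.8 s × 0.0429 L) = 3.5e-6 M s⁻¹.

3.5e-6 M s⁻¹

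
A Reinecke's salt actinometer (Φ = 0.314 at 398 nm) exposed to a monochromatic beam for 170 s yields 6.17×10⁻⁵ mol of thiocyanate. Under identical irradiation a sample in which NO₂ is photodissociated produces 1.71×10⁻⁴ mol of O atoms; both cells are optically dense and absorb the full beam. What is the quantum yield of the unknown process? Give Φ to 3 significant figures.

Photons absorbed by the actinometer: 6.17×10⁻⁵ / 0.314 = 1.965×10⁻⁴ mol.
Φ(unknown) = 1.71×10⁻⁴ / 1.965×10⁻⁴ = 0.870.

Φ = 0.870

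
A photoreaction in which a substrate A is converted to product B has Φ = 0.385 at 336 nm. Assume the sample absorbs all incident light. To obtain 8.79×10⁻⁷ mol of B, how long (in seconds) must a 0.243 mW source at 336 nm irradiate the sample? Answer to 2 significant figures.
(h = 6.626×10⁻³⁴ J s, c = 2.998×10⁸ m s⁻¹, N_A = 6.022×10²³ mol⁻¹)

Photons that must be absorbed: 8.79×10⁻⁷ / 0.385 = 2.283×10⁻⁶ mol.
Photon energy: hc/λ = 5.912×10⁻¹⁹ J; per mole, 3.560×10⁵ J mol⁻¹.
Energy required: 2.283×10⁻⁶ × 3.560×10⁵ = 0.8127 J.
Time: 0.8127 J / 0.000243 W = 3300 s.

t ≈ 3300 s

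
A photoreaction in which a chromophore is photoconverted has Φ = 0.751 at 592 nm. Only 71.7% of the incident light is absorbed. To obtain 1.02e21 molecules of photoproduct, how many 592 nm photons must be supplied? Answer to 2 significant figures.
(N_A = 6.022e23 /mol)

1.9e21 photons

Product: 1.02e21 / 6.022e23 = 0.001694 mol.
Photons that must be absorbed: 0.001694 / 0.751 = 0.002256 mol.
Incident photons needed: 0.002256 / 0.717 = 0.003146 mol.
Photon count: 0.003146 × 6.022e23 = 1.9e21.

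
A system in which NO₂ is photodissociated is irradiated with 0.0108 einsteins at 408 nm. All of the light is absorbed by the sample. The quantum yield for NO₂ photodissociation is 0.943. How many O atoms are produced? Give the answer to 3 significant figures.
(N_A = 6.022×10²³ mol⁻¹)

Product: Φ × n_abs = 0.943 × 0.0108 = 0.01018 mol.
As a count: 0.01018 × 6.022×10²³ = 6.13×10²¹.

6.13×10²¹ atoms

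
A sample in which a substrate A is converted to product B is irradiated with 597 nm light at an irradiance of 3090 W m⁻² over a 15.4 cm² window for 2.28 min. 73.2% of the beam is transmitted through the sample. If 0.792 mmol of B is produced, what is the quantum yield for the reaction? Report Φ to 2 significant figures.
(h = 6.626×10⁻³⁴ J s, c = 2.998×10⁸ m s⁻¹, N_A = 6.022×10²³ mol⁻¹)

Φ = 0.91

Product: 0.792 mmol = 7.92×10⁻⁴ mol.
Photon energy at 597 nm: hc/λ = (6.626×10⁻³⁴)(2.998×10⁸)/(597×10⁻⁹) = 3.327×10⁻¹⁹ J.
Energy delivered: (3090 W m⁻²)(15.4×10⁻⁴ m²)(136.8 s) = 651.0 J.
Photons incident: 651.0 / 3.327×10⁻¹⁹ = 1.957×10²¹, i.e. 1.957×10²¹/6.022×10²³ = 0.003250 mol.
Fraction absorbed: 1 − 73.2/100 = 0.2680.
Photons absorbed: 0.2680 × 0.003250 = 8.710×10⁻⁴ mol.
Φ = 7.92×10⁻⁴ mol / 8.710×10⁻⁴ mol photons = 0.91.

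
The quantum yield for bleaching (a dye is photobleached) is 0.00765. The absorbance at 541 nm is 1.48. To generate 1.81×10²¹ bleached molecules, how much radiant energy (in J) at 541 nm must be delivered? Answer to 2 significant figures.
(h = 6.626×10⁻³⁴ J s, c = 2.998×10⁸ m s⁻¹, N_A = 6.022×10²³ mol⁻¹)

9.0×10⁴ J

Product: 1.81×10²¹ / 6.022×10²³ = 0.003006 mol.
Photons that must be absorbed: 0.003006 / 0.00765 = 0.3929 mol.
Fraction absorbed: 1 − 10^(−1.48) = 0.9669.
Incident photons needed: 0.3929 / 0.9669 = 0.4064 mol.
Photon energy: hc/λ = 3.672×10⁻¹⁹ J; per mole, 2.211×10⁵ J mol⁻¹.
Energy required: 0.4064 × 2.211×10⁵ = 9.0×10⁴ J.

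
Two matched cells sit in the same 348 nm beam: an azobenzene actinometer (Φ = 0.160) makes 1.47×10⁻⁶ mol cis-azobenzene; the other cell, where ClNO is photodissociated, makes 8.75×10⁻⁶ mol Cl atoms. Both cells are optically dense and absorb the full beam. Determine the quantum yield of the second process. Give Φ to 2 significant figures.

Photons absorbed by the actinometer: 1.47×10⁻⁶ / 0.160 = 9.188×10⁻⁶ mol.
Φ(unknown) = 8.75×10⁻⁶ / 9.188×10⁻⁶ = 0.95.

Φ = 0.95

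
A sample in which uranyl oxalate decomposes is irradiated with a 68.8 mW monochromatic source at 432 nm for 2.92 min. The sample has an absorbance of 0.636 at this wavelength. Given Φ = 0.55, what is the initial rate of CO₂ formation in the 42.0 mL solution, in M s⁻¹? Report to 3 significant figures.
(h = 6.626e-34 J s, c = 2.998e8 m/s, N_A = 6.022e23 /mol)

Photon energy at 432 nm: hc/λ = (6.626e-34)(2.998e8)/(432e-9) = 4.598e-19 J.
Energy delivered: (68.8 mW)(175.2 s) = 12.05 J.
Photons incident: 12.05 / 4.598e-19 = 2.621e19, i.e. 2.621e19/6.022e23 = 4.352e-5 mol.
Fraction absorbed: 1 − 10^(−0.636) = 0.7688.
Photons absorbed: 0.7688 × 4.352e-5 = 3.346e-5 mol.
Product formed: 0.55 × 3.346e-5 = 1.840e-5 mol.
Rate: 1.840e-5 mol / (175.2 s × 0.042 L) = 2.50e-6 M s⁻¹.

2.50e-6 M s⁻¹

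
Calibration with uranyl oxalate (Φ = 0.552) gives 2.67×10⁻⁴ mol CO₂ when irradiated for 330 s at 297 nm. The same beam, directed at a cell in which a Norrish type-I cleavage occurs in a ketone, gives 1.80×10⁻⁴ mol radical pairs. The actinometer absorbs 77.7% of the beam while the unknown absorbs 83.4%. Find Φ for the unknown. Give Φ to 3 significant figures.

Φ = 0.347

Photons absorbed by the actinometer: 2.67×10⁻⁴ / 0.552 = 4.837×10⁻⁴ mol.
Incident flux: 4.837×10⁻⁴ / 0.777 = 6.225×10⁻⁴ einstein.
Absorbed by unknown: 0.834 × 6.225×10⁻⁴ = 5.192×10⁻⁴ mol.
Φ(unknown) = 1.80×10⁻⁴ / 5.192×10⁻⁴ = 0.347.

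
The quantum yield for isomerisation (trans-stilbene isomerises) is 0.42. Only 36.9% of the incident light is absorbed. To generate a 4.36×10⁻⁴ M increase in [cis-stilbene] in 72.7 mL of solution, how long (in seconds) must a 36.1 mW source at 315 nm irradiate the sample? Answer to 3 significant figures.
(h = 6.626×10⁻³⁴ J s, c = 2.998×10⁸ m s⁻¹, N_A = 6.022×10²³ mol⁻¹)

t ≈ 2150 s

Product: (4.36×10⁻⁴ M)(0.0727 L) = 3.170×10⁻⁵ mol.
Photons that must be absorbed: 3.170×10⁻⁵ / 0.42 = 7.548×10⁻⁵ mol.
Incident photons needed: 7.548×10⁻⁵ / 0.369 = 2.046×10⁻⁴ mol.
Photon energy: hc/λ = 6.306×10⁻¹⁹ J; per mole, 3.797×10⁵ J mol⁻¹.
Energy required: 2.046×10⁻⁴ × 3.797×10⁵ = 77.69 J.
Time: 77.69 J / 0.0361 W = 2150 s.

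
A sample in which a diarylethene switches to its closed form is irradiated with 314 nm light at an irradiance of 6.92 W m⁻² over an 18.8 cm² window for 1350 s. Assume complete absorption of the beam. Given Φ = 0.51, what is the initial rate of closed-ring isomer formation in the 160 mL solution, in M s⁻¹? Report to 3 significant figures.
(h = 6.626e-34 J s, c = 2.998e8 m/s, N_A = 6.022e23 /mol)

Photon energy at 314 nm: hc/λ = (6.626e-34)(2.998e8)/(314e-9) = 6.326e-19 J.
Energy delivered: (6.92 W m⁻²)(18.8e-4 m²)(1350 s) = 17.56 J.
Photons incident: 17.56 / 6.326e-19 = 2.776e19, i.e. 2.776e19/6.022e23 = 4.610e-5 mol.
Product formed: 0.51 × 4.610e-5 = 2.351e-5 mol.
Rate: 2.351e-5 mol / (1350 s × 0.16 L) = 1.09e-7 M s⁻¹.

1.09e-7 M s⁻¹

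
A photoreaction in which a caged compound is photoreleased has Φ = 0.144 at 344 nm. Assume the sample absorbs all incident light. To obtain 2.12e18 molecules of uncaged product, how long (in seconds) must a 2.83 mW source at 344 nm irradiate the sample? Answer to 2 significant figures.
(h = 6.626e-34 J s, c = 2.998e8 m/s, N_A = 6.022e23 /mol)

Product: 2.12e18 / 6.022e23 = 3.520e-6 mol.
Photons that must be absorbed: 3.520e-6 / 0.144 = 2.444e-5 mol.
Photon energy: hc/λ = 5.775e-19 J; per mole, 3.478e5 J mol⁻¹.
Energy required: 2.444e-5 × 3.478e5 = 8.500 J.
Time: 8.500 J / 0.00283 W = 3000 s.

t ≈ 3000 s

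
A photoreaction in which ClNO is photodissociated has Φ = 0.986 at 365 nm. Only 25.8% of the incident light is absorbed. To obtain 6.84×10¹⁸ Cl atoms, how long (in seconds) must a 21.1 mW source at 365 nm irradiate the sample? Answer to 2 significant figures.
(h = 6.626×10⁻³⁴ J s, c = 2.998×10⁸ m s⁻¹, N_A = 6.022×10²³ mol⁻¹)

Product: 6.84×10¹⁸ / 6.022×10²³ = 1.136×10⁻⁵ mol.
Photons that must be absorbed: 1.136×10⁻⁵ / 0.986 = 1.152×10⁻⁵ mol.
Incident photons needed: 1.152×10⁻⁵ / 0.258 = 4.465×10⁻⁵ mol.
Photon energy: hc/λ = 5.442×10⁻¹⁹ J; per mole, 3.277×10⁵ J mol⁻¹.
Energy required: 4.465×10⁻⁵ × 3.277×10⁵ = 14.63 J.
Time: 14.63 J / 0.0211 W = 690 s.

t ≈ 690 s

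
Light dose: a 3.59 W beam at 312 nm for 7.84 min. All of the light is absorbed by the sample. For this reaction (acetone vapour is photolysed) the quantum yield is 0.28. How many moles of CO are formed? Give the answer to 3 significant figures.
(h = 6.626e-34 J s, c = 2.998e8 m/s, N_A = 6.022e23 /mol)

0.00123 mol

Photon energy at 312 nm: hc/λ = (6.626e-34)(2.998e8)/(312e-9) = 6.367e-19 J.
Energy delivered: (3.59 W)(470.4 s) = 1689 J.
Photons incident: 1689 / 6.367e-19 = 2.653e21, i.e. 2.653e21/6.022e23 = 0.004406 mol.
Product: Φ × n_abs = 0.28 × 0.004406 = 0.001234 mol.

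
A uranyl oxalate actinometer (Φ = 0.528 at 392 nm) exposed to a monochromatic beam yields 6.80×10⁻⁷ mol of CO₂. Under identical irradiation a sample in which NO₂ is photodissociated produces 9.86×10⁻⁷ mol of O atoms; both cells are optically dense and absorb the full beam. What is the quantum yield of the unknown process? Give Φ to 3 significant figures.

Φ = 0.766

Photons absorbed by the actinometer: 6.80×10⁻⁷ / 0.528 = 1.288×10⁻⁶ mol.
Φ(unknown) = 9.86×10⁻⁷ / 1.288×10⁻⁶ = 0.766.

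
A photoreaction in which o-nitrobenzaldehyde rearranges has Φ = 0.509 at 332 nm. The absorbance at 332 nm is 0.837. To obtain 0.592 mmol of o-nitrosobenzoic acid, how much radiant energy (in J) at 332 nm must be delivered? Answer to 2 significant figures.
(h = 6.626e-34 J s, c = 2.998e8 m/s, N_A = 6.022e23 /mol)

490 J

Product: 0.592 mmol = 5.92e-4 mol.
Photons that must be absorbed: 5.92e-4 / 0.509 = 0.001163 mol.
Fraction absorbed: 1 − 10^(−0.837) = 0.8545.
Incident photons needed: 0.001163 / 0.8545 = 0.001361 mol.
Photon energy: hc/λ = 5.983e-19 J; per mole, 3.603e5 J mol⁻¹.
Energy required: 0.001361 × 3.603e5 = 490 J.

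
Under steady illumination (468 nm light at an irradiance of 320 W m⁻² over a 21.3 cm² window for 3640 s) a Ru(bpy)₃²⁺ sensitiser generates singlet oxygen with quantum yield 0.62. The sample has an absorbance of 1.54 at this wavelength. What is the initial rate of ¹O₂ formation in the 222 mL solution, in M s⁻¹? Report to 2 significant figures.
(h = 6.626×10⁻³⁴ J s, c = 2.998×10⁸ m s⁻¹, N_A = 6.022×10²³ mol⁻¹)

7.2×10⁻⁶ M s⁻¹

Photon energy at 468 nm: hc/λ = (6.626×10⁻³⁴)(2.998×10⁸)/(468×10⁻⁹) = 4.245×10⁻¹⁹ J.
Energy delivered: (320 W m⁻²)(21.3×10⁻⁴ m²)(3640 s) = 2481 J.
Photons incident: 2481 / 4.245×10⁻¹⁹ = 5.845×10²¹, i.e. 5.845×10²¹/6.022×10²³ = 0.009706 mol.
Fraction absorbed: 1 − 10^(−1.54) = 0.9712.
Photons absorbed: 0.9712 × 0.009706 = 0.009426 mol.
Product formed: 0.62 × 0.009426 = 0.005844 mol.
Rate: 0.005844 mol / (3640 s × 0.222 L) = 7.2×10⁻⁶ M s⁻¹.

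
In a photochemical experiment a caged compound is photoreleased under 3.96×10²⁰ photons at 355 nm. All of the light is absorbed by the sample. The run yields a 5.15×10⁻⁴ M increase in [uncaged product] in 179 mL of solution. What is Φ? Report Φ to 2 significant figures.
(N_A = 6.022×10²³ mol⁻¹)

Product: (5.15×10⁻⁴ M)(0.179 L) = 9.219×10⁻⁵ mol.
Moles of photons: 3.96×10²⁰ / 6.022×10²³ = 6.576×10⁻⁴ mol.
Φ = 9.219×10⁻⁵ mol / 6.576×10⁻⁴ mol photons = 0.14.

Φ = 0.14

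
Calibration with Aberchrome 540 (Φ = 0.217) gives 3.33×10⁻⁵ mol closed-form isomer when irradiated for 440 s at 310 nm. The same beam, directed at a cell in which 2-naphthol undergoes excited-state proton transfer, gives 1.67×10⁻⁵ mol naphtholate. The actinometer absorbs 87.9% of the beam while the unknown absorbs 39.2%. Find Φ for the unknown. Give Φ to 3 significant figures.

Φ = 0.244

Photons absorbed by the actinometer: 3.33×10⁻⁵ / 0.217 = 1.535×10⁻⁴ mol.
Incident flux: 1.535×10⁻⁴ / 0.879 = 1.746×10⁻⁴ einstein.
Absorbed by unknown: 0.392 × 1.746×10⁻⁴ = 6.844×10⁻⁵ mol.
Φ(unknown) = 1.67×10⁻⁵ / 6.844×10⁻⁵ = 0.244.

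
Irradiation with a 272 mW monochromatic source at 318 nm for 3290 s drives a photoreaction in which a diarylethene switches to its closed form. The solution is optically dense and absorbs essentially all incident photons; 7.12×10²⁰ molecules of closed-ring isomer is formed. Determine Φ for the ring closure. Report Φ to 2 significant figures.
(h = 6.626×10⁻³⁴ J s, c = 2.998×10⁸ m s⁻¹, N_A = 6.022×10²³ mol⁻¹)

Product: 7.12×10²⁰ / 6.022×10²³ = 0.001182 mol.
Photon energy at 318 nm: hc/λ = (6.626×10⁻³⁴)(2.998×10⁸)/(318×10⁻⁹) = 6.247×10⁻¹⁹ J.
Energy delivered: (272 mW)(3290 s) = 894.9 J.
Photons incident: 894.9 / 6.247×10⁻¹⁹ = 1.433×10²¹, i.e. 1.433×10²¹/6.022×10²³ = 0.002380 mol.
Φ = 0.001182 mol / 0.002380 mol photons = 0.50.

Φ = 0.50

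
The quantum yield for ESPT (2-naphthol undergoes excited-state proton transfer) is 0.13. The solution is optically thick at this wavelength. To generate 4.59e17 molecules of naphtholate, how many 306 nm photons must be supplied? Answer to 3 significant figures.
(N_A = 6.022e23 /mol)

Product: 4.59e17 / 6.022e23 = 7.622e-7 mol.
Photons that must be absorbed: 7.622e-7 / 0.13 = 5.863e-6 mol.
Photon count: 5.863e-6 × 6.022e23 = 3.53e18.

3.53e18 photons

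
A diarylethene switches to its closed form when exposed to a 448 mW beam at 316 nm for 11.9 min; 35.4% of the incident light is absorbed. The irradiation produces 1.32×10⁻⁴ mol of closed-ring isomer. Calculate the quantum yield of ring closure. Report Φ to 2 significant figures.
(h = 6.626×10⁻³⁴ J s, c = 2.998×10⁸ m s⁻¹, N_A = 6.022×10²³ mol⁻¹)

Photon energy at 316 nm: hc/λ = (6.626×10⁻³⁴)(2.998×10⁸)/(316×10⁻⁹) = 6.286×10⁻¹⁹ J.
Energy delivered: (448 mW)(714 s) = 319.9 J.
Photons incident: 319.9 / 6.286×10⁻¹⁹ = 5.089×10²⁰, i.e. 5.089×10²⁰/6.022×10²³ = 8.451×10⁻⁴ mol.
Photons absorbed: 0.354 × 8.451×10⁻⁴ = 2.992×10⁻⁴ mol.
Φ = 1.32×10⁻⁴ mol / 2.992×10⁻⁴ mol photons = 0.44.

Φ = 0.44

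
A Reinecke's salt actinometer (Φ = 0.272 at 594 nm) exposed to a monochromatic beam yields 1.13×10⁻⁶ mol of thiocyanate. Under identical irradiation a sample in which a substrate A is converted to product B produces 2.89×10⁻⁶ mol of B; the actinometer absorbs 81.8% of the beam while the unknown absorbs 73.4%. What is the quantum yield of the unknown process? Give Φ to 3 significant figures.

Photons absorbed by the actinometer: 1.13×10⁻⁶ / 0.272 = 4.154×10⁻⁶ mol.
Incident flux: 4.154×10⁻⁶ / 0.818 = 5.078×10⁻⁶ einstein.
Absorbed by unknown: 0.734 × 5.078×10⁻⁶ = 3.727×10⁻⁶ mol.
Φ(unknown) = 2.89×10⁻⁶ / 3.727×10⁻⁶ = 0.775.

Φ = 0.775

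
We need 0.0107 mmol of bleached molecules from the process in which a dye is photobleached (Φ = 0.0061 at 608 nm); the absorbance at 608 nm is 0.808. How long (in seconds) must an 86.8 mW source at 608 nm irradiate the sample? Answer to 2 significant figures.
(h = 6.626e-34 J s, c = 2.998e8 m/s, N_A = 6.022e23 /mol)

t ≈ 4700 s

Product: 0.0107 mmol = 1.07e-5 mol.
Photons that must be absorbed: 1.07e-5 / 0.0061 = 0.001754 mol.
Fraction absorbed: 1 − 10^(−0.808) = 0.8444.
Incident photons needed: 0.001754 / 0.8444 = 0.002077 mol.
Photon energy: hc/λ = 3.267e-19 J; per mole, 1.967e5 J mol⁻¹.
Energy required: 0.002077 × 1.967e5 = 408.5 J.
Time: 408.5 J / 0.0868 W = 4700 s.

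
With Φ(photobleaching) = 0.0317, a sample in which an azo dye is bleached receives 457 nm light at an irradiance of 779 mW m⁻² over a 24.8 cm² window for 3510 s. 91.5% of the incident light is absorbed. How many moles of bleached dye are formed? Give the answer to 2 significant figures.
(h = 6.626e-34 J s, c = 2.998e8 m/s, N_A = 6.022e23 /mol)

Photon energy at 457 nm: hc/λ = (6.626e-34)(2.998e8)/(457e-9) = 4.347e-19 J.
Energy delivered: (779 mW m⁻²)(24.8e-4 m²)(3510 s) = 6.781 J.
Photons incident: 6.781 / 4.347e-19 = 1.560e19, i.e. 1.560e19/6.022e23 = 2.591e-5 mol.
Photons absorbed: 0.915 × 2.591e-5 = 2.371e-5 mol.
Product: Φ × n_abs = 0.0317 × 2.371e-5 = 7.516e-7 mol.

7.5e-7 mol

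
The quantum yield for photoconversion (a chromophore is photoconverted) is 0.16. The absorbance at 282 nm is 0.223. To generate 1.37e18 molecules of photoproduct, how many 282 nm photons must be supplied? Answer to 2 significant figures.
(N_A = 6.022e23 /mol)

2.1e19 photons

Product: 1.37e18 / 6.022e23 = 2.275e-6 mol.
Photons that must be absorbed: 2.275e-6 / 0.16 = 1.422e-5 mol.
Fraction absorbed: 1 − 10^(−0.223) = 0.4016.
Incident photons needed: 1.422e-5 / 0.4016 = 3.541e-5 mol.
Photon count: 3.541e-5 × 6.022e23 = 2.1e19.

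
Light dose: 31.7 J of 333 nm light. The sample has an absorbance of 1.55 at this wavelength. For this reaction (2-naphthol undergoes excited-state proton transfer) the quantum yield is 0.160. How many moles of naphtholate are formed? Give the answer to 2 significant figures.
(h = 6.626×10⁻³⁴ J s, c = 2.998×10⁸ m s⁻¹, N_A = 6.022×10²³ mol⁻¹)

Photon energy at 333 nm: hc/λ = (6.626×10⁻³⁴)(2.998×10⁸)/(333×10⁻⁹) = 5.965×10⁻¹⁹ J.
Photons incident: 31.7 / 5.965×10⁻¹⁹ = 5.314×10¹⁹, i.e. 5.314×10¹⁹/6.022×10²³ = 8.824×10⁻⁵ mol.
Fraction absorbed: 1 − 10^(−1.55) = 0.9718.
Photons absorbed: 0.9718 × 8.824×10⁻⁵ = 8.575×10⁻⁵ mol.
Product: Φ × n_abs = 0.160 × 8.575×10⁻⁵ = 1.372×10⁻⁵ mol.

1.4×10⁻⁵ mol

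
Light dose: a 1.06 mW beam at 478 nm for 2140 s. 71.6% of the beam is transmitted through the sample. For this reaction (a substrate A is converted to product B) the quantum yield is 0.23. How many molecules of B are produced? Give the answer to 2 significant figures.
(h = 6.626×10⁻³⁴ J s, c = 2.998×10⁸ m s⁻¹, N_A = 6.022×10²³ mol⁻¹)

3.6×10¹⁷ molecules

Photon energy at 478 nm: hc/λ = (6.626×10⁻³⁴)(2.998×10⁸)/(478×10⁻⁹) = 4.156×10⁻¹⁹ J.
Energy delivered: (1.06 mW)(2140 s) = 2.268 J.
Photons incident: 2.268 / 4.156×10⁻¹⁹ = 5.457×10¹⁸, i.e. 5.457×10¹⁸/6.022×10²³ = 9.062×10⁻⁶ mol.
Fraction absorbed: 1 − 71.6/100 = 0.2840.
Photons absorbed: 0.2840 × 9.062×10⁻⁶ = 2.574×10⁻⁶ mol.
Product: Φ × n_abs = 0.23 × 2.574×10⁻⁶ = 5.920×10⁻⁷ mol.
As a count: 5.920×10⁻⁷ × 6.022×10²³ = 3.6×10¹⁷.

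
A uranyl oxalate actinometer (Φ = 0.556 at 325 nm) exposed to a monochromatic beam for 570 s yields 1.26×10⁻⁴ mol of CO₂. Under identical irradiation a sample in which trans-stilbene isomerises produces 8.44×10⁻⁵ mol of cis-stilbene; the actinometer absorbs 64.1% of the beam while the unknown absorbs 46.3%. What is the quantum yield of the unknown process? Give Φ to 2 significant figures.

Photons absorbed by the actinometer: 1.26×10⁻⁴ / 0.556 = 2.266×10⁻⁴ mol.
Incident flux: 2.266×10⁻⁴ / 0.641 = 3.535×10⁻⁴ einstein.
Absorbed by unknown: 0.463 × 3.535×10⁻⁴ = 1.637×10⁻⁴ mol.
Φ(unknown) = 8.44×10⁻⁵ / 1.637×10⁻⁴ = 0.52.

Φ = 0.52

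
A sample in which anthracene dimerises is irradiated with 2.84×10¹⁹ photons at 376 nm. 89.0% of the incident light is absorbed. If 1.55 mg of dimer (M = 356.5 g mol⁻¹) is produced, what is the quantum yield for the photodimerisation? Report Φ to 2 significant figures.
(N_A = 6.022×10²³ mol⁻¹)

Φ = 0.10

Product: 1.55 mg / 356.5 g mol⁻¹ = 4.348×10⁻⁶ mol.
Moles of photons: 2.84×10¹⁹ / 6.022×10²³ = 4.716×10⁻⁵ mol.
Photons absorbed: 0.890 × 4.716×10⁻⁵ = 4.197×10⁻⁵ mol.
Φ = 4.348×10⁻⁶ mol / 4.197×10⁻⁵ mol photons = 0.10.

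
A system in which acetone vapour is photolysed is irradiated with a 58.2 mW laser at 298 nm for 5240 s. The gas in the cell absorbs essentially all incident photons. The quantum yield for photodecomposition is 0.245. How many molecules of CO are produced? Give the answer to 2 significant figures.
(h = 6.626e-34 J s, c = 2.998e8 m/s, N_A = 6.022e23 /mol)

Photon energy at 298 nm: hc/λ = (6.626e-34)(2.998e8)/(298e-9) = 6.666e-19 J.
Energy delivered: (58.2 mW)(5240 s) = 305.0 J.
Photons incident: 305.0 / 6.666e-19 = 4.575e20, i.e. 4.575e20/6.022e23 = 7.597e-4 mol.
Product: Φ × n_abs = 0.245 × 7.597e-4 = 1.861e-4 mol.
As a count: 1.861e-4 × 6.022e23 = 1.1e20.

1.1e20 molecules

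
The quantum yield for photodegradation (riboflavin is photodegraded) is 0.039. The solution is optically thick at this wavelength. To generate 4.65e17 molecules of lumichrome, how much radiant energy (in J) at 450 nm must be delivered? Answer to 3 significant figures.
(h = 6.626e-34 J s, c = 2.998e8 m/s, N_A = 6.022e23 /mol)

Product: 4.65e17 / 6.022e23 = 7.722e-7 mol.
Photons that must be absorbed: 7.722e-7 / 0.039 = 1.980e-5 mol.
Photon energy: hc/λ = 4.414e-19 J; per mole, 2.658e5 J mol⁻¹.
Energy required: 1.980e-5 × 2.658e5 = 5.26 J.

5.26 J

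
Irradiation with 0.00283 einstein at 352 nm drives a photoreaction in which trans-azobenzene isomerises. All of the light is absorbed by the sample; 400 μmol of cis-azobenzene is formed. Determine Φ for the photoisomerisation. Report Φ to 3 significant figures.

Product: 400 μmol = 4.00×10⁻⁴ mol.
Φ = 4.00×10⁻⁴ mol / 0.00283 mol photons = 0.141.

Φ = 0.141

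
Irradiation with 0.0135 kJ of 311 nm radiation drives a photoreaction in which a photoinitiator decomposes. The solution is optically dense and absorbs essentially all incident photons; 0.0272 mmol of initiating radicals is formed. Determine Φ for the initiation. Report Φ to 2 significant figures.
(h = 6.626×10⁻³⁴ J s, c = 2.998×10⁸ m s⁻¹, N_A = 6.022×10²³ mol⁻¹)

Φ = 0.77

Product: 0.0272 mmol = 2.72×10⁻⁵ mol.
Photon energy at 311 nm: hc/λ = (6.626×10⁻³⁴)(2.998×10⁸)/(311×10⁻⁹) = 6.387×10⁻¹⁹ J.
Incident energy: 0.0135 kJ = 13.5 J.
Photons incident: 13.5 / 6.387×10⁻¹⁹ = 2.114×10¹⁹, i.e. 2.114×10¹⁹/6.022×10²³ = 3.510×10⁻⁵ mol.
Φ = 2.72×10⁻⁵ mol / 3.510×10⁻⁵ mol photons = 0.77.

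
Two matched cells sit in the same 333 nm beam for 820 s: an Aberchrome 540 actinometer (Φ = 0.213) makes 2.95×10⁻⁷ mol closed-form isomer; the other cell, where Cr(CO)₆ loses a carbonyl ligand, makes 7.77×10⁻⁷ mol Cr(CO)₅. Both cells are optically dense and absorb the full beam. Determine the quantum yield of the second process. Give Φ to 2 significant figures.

Photons absorbed by the actinometer: 2.95×10⁻⁷ / 0.213 = 1.385×10⁻⁶ mol.
Φ(unknown) = 7.77×10⁻⁷ / 1.385×10⁻⁶ = 0.56.

Φ = 0.56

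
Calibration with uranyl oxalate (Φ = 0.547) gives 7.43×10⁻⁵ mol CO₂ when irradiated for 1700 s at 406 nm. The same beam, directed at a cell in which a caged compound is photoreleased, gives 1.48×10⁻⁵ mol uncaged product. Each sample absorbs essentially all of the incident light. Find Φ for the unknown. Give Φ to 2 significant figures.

Photons absorbed by the actinometer: 7.43×10⁻⁵ / 0.547 = 1.358×10⁻⁴ mol.
Φ(unknown) = 1.48×10⁻⁵ / 1.358×10⁻⁴ = 0.11.

Φ = 0.11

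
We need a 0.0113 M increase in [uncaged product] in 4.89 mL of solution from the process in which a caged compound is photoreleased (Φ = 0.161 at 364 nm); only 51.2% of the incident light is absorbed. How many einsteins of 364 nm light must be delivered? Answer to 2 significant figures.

Product: (0.0113 M)(0.00489 L) = 5.526e-5 mol.
Photons that must be absorbed: 5.526e-5 / 0.161 = 3.432e-4 mol.
Incident photons needed: 3.432e-4 / 0.512 = 6.703e-4 mol.

6.7e-4 einstein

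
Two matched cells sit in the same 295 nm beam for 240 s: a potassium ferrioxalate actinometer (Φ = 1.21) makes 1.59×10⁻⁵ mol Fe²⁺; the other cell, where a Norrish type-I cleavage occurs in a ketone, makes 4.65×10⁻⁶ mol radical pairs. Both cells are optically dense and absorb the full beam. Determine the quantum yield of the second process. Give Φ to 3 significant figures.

Φ = 0.354

Photons absorbed by the actinometer: 1.59×10⁻⁵ / 1.21 = 1.314×10⁻⁵ mol.
Φ(unknown) = 4.65×10⁻⁶ / 1.314×10⁻⁵ = 0.354.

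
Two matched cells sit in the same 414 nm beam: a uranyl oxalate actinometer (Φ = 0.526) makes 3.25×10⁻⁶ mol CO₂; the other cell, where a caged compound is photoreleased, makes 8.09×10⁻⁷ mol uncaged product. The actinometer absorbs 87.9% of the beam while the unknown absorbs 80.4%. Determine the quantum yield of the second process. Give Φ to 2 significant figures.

Φ = 0.14

Photons absorbed by the actinometer: 3.25×10⁻⁶ / 0.526 = 6.179×10⁻⁶ mol.
Incident flux: 6.179×10⁻⁶ / 0.879 = 7.030×10⁻⁶ einstein.
Absorbed by unknown: 0.804 × 7.030×10⁻⁶ = 5.652×10⁻⁶ mol.
Φ(unknown) = 8.09×10⁻⁷ / 5.652×10⁻⁶ = 0.14.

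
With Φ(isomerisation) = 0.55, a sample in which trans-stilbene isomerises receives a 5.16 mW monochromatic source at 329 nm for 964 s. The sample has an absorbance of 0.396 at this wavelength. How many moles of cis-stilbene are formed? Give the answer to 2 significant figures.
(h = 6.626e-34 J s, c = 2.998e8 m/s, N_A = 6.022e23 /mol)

Photon energy at 329 nm: hc/λ = (6.626e-34)(2.998e8)/(329e-9) = 6.038e-19 J.
Energy delivered: (5.16 mW)(964 s) = 4.974 J.
Photons incident: 4.974 / 6.038e-19 = 8.238e18, i.e. 8.238e18/6.022e23 = 1.368e-5 mol.
Fraction absorbed: 1 − 10^(−0.396) = 0.5982.
Photons absorbed: 0.5982 × 1.368e-5 = 8.183e-6 mol.
Product: Φ × n_abs = 0.55 × 8.183e-6 = 4.501e-6 mol.

4.5e-6 mol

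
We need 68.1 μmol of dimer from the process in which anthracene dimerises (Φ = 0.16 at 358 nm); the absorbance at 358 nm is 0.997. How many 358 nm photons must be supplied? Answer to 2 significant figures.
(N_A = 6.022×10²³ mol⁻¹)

Product: 68.1 μmol = 6.81×10⁻⁵ mol.
Photons that must be absorbed: 6.81×10⁻⁵ / 0.16 = 4.256×10⁻⁴ mol.
Fraction absorbed: 1 − 10^(−0.997) = 0.8993.
Incident photons needed: 4.256×10⁻⁴ / 0.8993 = 4.733×10⁻⁴ mol.
Photon count: 4.733×10⁻⁴ × 6.022×10²³ = 2.9×10²⁰.

2.9×10²⁰ photons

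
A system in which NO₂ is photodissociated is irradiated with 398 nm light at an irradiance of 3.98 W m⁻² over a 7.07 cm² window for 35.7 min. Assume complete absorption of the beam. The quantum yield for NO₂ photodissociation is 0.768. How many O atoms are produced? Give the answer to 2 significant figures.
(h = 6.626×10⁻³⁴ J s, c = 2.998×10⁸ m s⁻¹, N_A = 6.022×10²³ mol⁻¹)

Photon energy at 398 nm: hc/λ = (6.626×10⁻³⁴)(2.998×10⁸)/(398×10⁻⁹) = 4.991×10⁻¹⁹ J.
Energy delivered: (3.98 W m⁻²)(7.07×10⁻⁴ m²)(2142 s) = 6.027 J.
Photons incident: 6.027 / 4.991×10⁻¹⁹ = 1.208×10¹⁹, i.e. 1.208×10¹⁹/6.022×10²³ = 2.006×10⁻⁵ mol.
Product: Φ × n_abs = 0.768 × 2.006×10⁻⁵ = 1.541×10⁻⁵ mol.
As a count: 1.541×10⁻⁵ × 6.022×10²³ = 9.3×10¹⁸.

9.3×10¹⁸ atoms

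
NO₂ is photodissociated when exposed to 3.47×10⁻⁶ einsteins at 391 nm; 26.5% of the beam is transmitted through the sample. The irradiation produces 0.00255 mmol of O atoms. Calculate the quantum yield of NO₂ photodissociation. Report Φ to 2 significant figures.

Product: 0.00255 mmol = 2.55×10⁻⁶ mol.
Fraction absorbed: 1 − 26.5/100 = 0.7350.
Photons absorbed: 0.7350 × 3.47×10⁻⁶ = 2.550×10⁻⁶ mol.
Φ = 2.55×10⁻⁶ mol / 2.550×10⁻⁶ mol photons = 1.0.

Φ = 1.0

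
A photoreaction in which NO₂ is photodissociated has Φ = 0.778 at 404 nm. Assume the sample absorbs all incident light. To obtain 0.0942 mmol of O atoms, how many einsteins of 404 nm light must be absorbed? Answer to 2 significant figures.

Product: 0.0942 mmol = 9.42×10⁻⁵ mol.
Photons that must be absorbed: 9.42×10⁻⁵ / 0.778 = 1.211×10⁻⁴ mol.

1.2×10⁻⁴ einstein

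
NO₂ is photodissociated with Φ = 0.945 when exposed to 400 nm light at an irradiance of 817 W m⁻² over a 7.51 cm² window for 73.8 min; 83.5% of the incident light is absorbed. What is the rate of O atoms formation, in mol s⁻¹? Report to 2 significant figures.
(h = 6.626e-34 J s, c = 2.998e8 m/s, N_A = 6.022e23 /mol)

Photon energy at 400 nm: hc/λ = (6.626e-34)(2.998e8)/(400e-9) = 4.966e-19 J.
Energy delivered: (817 W m⁻²)(7.51e-4 m²)(4428 s) = 2717 J.
Photons incident: 2717 / 4.966e-19 = 5.471e21, i.e. 5.471e21/6.022e23 = 0.009085 mol.
Photons absorbed: 0.835 × 0.009085 = 0.007586 mol.
Product formed: 0.945 × 0.007586 = 0.007169 mol.
Rate: 0.007169 / 4428 s = 1.6e-6 mol s⁻¹.

1.6e-6 mol s⁻¹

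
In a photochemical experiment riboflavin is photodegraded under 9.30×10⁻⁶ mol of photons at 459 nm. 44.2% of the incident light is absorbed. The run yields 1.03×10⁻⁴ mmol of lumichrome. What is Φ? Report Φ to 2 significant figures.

Product: 1.03×10⁻⁴ mmol = 1.03×10⁻⁷ mol.
Photons absorbed: 0.442 × 9.30×10⁻⁶ = 4.111×10⁻⁶ mol.
Φ = 1.03×10⁻⁷ mol / 4.111×10⁻⁶ mol photons = 0.025.

Φ = 0.025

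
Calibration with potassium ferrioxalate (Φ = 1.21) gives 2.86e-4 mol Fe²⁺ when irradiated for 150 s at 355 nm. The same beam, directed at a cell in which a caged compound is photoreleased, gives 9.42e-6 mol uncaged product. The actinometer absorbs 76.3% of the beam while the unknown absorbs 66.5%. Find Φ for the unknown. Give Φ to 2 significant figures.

Φ = 0.046

Photons absorbed by the actinometer: 2.86e-4 / 1.21 = 2.364e-4 mol.
Incident flux: 2.364e-4 / 0.763 = 3.098e-4 einstein.
Absorbed by unknown: 0.665 × 3.098e-4 = 2.060e-4 mol.
Φ(unknown) = 9.42e-6 / 2.060e-4 = 0.046.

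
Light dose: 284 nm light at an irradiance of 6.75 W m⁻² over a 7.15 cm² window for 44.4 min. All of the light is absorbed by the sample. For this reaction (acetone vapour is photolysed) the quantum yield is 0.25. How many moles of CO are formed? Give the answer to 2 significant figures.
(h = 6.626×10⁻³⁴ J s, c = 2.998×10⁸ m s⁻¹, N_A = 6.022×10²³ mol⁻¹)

Photon energy at 284 nm: hc/λ = (6.626×10⁻³⁴)(2.998×10⁸)/(284×10⁻⁹) = 6.995×10⁻¹⁹ J.
Energy delivered: (6.75 W m⁻²)(7.15×10⁻⁴ m²)(2664 s) = 12.86 J.
Photons incident: 12.86 / 6.995×10⁻¹⁹ = 1.838×10¹⁹, i.e. 1.838×10¹⁹/6.022×10²³ = 3.052×10⁻⁵ mol.
Product: Φ × n_abs = 0.25 × 3.052×10⁻⁵ = 7.630×10⁻⁶ mol.

7.6×10⁻⁶ mol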